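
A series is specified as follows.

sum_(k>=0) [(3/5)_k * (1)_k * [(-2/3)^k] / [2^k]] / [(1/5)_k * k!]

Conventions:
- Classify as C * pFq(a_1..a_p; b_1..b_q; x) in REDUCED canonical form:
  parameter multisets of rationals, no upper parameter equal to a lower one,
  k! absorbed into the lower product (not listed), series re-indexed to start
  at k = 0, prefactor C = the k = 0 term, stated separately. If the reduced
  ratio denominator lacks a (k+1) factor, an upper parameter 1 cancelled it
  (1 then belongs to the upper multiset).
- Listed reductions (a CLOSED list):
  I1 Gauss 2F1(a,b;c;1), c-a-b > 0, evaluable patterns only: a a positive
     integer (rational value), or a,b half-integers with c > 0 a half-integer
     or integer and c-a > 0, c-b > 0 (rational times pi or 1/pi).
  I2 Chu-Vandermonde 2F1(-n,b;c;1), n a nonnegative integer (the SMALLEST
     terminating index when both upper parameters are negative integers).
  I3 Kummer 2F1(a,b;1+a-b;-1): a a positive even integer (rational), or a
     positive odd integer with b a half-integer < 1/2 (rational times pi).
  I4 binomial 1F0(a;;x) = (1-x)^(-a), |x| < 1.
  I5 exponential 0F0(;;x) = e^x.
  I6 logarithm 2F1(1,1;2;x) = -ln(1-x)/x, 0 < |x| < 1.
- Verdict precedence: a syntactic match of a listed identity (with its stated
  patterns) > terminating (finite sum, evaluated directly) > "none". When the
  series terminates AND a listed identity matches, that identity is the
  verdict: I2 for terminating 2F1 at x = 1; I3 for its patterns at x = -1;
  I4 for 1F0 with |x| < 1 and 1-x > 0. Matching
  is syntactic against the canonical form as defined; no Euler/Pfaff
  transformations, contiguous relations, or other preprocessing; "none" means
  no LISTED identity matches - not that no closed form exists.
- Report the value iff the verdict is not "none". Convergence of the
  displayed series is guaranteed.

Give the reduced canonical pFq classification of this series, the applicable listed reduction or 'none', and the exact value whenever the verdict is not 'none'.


Classification (C = 1): 2F1 with upper {3/5, 1}, lower {1/5}, argument x = -1/3. Verdict: none. A 2F1 with upper {3/5, 1} fits none of I1-I6 at x = -1/3; the sum runs forever.

The tell: from the first term 1: the two k-th powers (prefactor 1) combine into one argument.
Step ratio: r(k) = (-1/3) * (k+3/5) (k+1) / [(k+1/5) (k+1)] - rational; roots negated = parameters, x = (-1/3), C = 1.


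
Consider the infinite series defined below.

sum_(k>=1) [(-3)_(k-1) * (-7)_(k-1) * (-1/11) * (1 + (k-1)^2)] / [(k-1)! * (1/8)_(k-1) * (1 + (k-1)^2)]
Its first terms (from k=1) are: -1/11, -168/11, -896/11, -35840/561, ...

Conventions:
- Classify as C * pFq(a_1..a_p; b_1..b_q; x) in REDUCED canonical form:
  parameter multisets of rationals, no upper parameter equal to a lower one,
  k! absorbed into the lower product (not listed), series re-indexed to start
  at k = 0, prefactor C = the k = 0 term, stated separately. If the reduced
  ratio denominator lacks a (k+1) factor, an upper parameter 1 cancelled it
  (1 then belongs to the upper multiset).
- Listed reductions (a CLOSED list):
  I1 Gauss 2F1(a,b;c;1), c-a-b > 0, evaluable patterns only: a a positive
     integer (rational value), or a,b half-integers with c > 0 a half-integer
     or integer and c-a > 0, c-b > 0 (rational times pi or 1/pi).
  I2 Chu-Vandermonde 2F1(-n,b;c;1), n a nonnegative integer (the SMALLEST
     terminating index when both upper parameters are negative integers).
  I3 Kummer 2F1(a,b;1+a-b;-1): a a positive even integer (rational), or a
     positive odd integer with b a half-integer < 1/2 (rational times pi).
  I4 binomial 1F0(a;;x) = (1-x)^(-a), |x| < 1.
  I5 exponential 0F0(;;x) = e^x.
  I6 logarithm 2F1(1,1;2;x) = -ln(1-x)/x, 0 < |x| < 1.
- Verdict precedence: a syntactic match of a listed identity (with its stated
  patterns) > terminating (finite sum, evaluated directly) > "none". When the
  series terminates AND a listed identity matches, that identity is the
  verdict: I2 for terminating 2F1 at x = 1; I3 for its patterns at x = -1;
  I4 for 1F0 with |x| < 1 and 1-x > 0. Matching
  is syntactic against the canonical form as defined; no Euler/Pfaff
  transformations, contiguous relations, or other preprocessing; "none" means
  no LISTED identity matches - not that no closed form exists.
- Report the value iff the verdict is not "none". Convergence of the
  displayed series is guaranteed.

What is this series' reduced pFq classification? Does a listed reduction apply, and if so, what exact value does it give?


The tell: from the first term -1/11: k^2 + 1 divides numerator and denominator alike; C = -1/11, x = 1 after cancelling.
Consecutive-term ratio: r(k) = 1 * (k-7) (k-3) / [(k+1/8) (k+1)] ; factor over Q: parameters, x = 1, and C = -1/11.

At argument 1: a 2F1 with upper {-7, -3}, lower {1/8}, scaled by C = -1/11. Verdict: the Chu-Vandermonde identity I2 fires (terminating 2F1 at x = 1 with n = 3, b = -7, c = 1/8). Its exact value is -90155/561.


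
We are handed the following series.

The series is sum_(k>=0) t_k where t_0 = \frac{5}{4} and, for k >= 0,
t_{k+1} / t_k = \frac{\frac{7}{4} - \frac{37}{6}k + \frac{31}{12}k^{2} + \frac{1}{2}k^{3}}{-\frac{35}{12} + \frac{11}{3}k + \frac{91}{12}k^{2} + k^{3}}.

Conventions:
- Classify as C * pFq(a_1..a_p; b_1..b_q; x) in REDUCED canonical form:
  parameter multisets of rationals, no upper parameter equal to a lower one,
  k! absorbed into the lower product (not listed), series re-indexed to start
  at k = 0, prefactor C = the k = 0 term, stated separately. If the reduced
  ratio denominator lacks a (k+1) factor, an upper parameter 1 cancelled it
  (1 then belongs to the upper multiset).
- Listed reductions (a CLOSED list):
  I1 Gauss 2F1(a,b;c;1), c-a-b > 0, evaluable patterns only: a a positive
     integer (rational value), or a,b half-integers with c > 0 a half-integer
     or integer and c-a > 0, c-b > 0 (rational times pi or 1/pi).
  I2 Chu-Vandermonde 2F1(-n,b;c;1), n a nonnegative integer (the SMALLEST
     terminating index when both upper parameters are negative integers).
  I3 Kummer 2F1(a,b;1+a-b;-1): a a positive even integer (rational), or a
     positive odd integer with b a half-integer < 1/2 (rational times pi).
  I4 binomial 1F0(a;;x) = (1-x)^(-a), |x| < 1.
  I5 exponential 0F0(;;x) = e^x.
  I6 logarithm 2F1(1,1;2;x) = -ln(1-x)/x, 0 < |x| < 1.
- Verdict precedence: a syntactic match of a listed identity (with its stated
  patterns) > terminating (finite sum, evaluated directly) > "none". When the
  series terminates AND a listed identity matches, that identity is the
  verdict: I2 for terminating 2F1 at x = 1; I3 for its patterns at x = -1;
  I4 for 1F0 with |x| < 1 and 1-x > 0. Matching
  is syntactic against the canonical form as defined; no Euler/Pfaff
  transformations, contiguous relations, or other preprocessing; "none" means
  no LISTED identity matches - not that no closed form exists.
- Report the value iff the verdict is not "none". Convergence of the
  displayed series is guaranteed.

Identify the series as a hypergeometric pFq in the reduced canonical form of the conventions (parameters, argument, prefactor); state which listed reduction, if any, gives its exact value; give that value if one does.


This is \frac{5}{4} * 2F1(-\frac{3}{2}, -\frac{1}{3}; -\frac{5}{12}; \frac{1}{2}) in reduced canonical form. Verdict: none - at argument \frac{1}{2} the multisets {-\frac{3}{2}, -\frac{1}{3}} ; {-\frac{5}{12}} match no listed identity.

Structural cue: t_0 being \frac{5}{4}, the parameter 7 appears in both the upper and lower lists and cancels.
Ratio: r(k) = \frac{1}{2} * (k-\frac{3}{2}) (k-\frac{1}{3}) / [(k-\frac{5}{12}) (k+1)] ; factor over Q: parameters, x = \frac{1}{2}, and C = \frac{5}{4}.


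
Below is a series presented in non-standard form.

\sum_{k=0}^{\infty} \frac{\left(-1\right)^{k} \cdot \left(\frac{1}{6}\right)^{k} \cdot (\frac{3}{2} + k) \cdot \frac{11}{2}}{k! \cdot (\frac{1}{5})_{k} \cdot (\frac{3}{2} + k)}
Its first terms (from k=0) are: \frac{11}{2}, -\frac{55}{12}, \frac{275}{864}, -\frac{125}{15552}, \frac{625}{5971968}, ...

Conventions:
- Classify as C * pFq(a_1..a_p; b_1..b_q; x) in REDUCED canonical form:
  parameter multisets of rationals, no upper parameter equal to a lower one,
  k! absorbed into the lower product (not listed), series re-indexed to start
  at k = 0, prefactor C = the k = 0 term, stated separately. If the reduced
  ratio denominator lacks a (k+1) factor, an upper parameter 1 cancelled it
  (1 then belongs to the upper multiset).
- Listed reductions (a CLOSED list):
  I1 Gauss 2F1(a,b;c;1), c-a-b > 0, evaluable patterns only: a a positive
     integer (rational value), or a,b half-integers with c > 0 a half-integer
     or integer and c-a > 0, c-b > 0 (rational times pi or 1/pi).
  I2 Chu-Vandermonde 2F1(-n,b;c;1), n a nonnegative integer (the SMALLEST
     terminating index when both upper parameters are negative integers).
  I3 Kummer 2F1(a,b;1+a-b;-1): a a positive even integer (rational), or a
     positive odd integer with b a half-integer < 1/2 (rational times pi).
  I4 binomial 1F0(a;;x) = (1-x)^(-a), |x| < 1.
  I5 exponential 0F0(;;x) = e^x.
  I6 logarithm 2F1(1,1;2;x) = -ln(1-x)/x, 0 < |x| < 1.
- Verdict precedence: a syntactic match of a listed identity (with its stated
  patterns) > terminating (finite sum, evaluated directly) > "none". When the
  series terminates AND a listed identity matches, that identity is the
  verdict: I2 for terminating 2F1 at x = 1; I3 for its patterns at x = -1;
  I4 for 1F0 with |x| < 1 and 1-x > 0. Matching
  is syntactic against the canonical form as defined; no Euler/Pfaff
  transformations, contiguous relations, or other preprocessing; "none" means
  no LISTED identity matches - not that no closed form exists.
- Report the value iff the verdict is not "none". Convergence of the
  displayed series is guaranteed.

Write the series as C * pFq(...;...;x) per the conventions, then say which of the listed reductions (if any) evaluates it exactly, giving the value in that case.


Key observation: from the first term \frac{11}{2}: the factor k + 3/2 cancels (top and bottom), leaving C = 11/2.
Adjacent-term ratio: r(k) = -\frac{1}{6} * 1 / [(k+\frac{1}{5}) (k+1)] ; factor over Q: parameters, x = -\frac{1}{6}, and C = \frac{11}{2}.

Canonical form: C = \frac{11}{2} times 0F1 with upper {-}, lower {\frac{1}{5}}, x = -\frac{1}{6}. Verdict: none. No listed pattern accepts 0F1(-; \frac{1}{5}; -\frac{1}{6}).


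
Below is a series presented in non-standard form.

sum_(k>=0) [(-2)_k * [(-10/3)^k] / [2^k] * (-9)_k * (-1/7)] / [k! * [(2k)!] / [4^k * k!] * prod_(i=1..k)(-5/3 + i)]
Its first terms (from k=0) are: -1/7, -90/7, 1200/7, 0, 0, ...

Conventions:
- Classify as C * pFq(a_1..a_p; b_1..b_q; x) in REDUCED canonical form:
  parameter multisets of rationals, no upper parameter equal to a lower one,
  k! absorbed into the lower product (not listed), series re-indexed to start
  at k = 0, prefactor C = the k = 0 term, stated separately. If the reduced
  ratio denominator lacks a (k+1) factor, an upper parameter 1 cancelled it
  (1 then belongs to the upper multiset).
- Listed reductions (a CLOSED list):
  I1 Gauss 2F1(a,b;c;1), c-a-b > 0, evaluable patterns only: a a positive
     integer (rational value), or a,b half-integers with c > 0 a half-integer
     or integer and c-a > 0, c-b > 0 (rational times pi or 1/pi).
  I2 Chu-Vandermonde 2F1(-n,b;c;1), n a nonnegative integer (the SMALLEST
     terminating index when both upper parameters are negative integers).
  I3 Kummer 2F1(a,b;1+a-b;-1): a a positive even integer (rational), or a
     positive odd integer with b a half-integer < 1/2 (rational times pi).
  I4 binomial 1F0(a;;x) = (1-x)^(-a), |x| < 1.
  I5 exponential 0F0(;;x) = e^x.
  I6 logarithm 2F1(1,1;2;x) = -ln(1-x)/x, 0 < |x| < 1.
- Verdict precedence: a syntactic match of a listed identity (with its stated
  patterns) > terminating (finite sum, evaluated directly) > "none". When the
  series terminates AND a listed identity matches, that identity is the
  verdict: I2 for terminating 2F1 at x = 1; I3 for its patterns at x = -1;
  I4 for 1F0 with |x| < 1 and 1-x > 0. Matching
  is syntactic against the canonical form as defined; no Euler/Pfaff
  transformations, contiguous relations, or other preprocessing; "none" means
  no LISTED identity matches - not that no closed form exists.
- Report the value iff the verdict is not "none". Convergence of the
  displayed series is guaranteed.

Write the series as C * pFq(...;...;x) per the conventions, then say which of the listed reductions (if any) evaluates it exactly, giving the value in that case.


Canonical form: C = -1/7 times 2F2 with upper {-9, -2}, lower {-2/3, 1/2}, x = -5/3. Verdict: terminating - no listed pattern fits, but -2 in the upper list cuts the series at k = 2; direct evaluation. Sum: 1109/7.

First insight: t_0 = -1/7 here, and the lower running product (C = -1/7, x = -5/3) is a rising factorial.
Ratio: r(k) = (-5/3) * (k-9) (k-2) / [(k-2/3) (k+1/2) (k+1)] - rational; roots negated = parameters, x = (-5/3), C = -1/7.


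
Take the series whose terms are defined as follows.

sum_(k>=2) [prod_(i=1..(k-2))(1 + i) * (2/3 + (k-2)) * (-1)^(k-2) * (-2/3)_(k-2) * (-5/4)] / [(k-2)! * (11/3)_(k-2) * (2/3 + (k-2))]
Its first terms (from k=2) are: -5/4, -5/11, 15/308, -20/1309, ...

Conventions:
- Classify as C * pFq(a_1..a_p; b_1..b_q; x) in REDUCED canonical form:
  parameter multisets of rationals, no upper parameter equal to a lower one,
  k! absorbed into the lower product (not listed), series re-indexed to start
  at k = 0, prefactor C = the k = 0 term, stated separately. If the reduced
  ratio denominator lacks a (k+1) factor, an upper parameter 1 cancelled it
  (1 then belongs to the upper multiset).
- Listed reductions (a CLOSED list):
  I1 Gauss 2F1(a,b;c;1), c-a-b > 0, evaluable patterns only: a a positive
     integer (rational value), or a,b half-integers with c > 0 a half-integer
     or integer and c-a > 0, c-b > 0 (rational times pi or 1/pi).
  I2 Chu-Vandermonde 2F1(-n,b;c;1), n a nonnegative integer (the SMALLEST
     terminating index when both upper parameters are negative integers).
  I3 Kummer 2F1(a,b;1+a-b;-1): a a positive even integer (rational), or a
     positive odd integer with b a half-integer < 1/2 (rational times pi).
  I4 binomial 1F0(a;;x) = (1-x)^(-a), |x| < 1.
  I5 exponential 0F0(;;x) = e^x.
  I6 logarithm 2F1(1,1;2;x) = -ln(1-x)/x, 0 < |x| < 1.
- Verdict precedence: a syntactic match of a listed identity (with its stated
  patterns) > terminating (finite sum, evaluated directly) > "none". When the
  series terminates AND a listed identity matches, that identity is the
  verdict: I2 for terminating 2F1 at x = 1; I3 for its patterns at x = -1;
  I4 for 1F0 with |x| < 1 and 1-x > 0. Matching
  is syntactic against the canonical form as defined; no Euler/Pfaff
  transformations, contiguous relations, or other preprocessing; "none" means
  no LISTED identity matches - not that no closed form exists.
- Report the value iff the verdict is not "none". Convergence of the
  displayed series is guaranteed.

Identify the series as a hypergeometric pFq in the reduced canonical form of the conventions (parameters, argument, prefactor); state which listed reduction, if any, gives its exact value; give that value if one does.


x = -1 here; the reduced form reads 2F1, upper {-2/3, 2}, lower {11/3}, C = -5/4. Verdict: Kummer's theorem (I3) applies (x = -1; c = 11/3 equals 1+a-b for upper {-2/3, 2}: listed pattern). Exact value: -5/3.

Key step: with t_0 = -5/4, the running product (prefactor -5/4) telescopes to a rising factorial.
Adjacent-term ratio: r(k) = (-1) * (k-2/3) (k+2) / [(k+11/3) (k+1)] - poly over poly, x = (-1) from leading terms; C = -5/4 at k = 0.


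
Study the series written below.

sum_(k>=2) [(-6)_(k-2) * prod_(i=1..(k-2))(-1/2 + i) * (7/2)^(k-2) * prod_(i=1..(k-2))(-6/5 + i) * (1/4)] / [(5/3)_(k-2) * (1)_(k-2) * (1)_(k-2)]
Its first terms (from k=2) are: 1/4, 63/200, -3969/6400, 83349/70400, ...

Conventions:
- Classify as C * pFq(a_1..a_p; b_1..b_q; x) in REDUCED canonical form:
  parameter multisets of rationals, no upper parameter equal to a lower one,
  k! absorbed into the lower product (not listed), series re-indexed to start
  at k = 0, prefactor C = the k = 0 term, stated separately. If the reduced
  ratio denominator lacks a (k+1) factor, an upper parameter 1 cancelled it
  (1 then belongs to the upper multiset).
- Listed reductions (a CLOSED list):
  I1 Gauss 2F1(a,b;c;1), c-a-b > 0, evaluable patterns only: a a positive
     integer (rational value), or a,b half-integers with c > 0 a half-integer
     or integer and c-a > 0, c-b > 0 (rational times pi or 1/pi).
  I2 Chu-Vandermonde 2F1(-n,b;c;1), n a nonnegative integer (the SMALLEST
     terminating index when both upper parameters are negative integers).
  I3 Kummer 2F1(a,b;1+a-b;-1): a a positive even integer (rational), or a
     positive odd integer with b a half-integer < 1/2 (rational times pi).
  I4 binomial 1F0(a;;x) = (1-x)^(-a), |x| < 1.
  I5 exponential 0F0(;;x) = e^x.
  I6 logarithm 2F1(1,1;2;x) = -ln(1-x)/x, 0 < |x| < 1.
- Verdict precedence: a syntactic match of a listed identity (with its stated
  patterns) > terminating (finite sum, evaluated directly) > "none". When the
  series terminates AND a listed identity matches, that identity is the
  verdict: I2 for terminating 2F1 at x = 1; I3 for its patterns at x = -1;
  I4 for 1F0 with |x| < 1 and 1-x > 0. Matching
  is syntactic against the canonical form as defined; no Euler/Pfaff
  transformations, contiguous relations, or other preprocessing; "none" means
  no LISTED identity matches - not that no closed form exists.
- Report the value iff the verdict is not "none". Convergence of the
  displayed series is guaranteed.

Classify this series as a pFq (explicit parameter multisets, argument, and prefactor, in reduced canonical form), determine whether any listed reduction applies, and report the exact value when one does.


The series (x = 7/2) is 3F2: upper {-6, -1/5, 1/2}, lower {1, 5/3}, prefactor 1/4. Verdict: terminating. With -6 upstairs the series is a 7-term polynomial sum; evaluated term by term. Exact value: 6606648756937/19148800000000.

First insight: with t_0 = 1/4, the running product (C = 1/4) telescopes to a rising factorial.
Step ratio: r(k) = (7/2) * (k-6) (k-1/5) (k+1/2) / [(k+1) (k+5/3) (k+1)] ; factor over Q: parameters, x = (7/2), and C = 1/4.


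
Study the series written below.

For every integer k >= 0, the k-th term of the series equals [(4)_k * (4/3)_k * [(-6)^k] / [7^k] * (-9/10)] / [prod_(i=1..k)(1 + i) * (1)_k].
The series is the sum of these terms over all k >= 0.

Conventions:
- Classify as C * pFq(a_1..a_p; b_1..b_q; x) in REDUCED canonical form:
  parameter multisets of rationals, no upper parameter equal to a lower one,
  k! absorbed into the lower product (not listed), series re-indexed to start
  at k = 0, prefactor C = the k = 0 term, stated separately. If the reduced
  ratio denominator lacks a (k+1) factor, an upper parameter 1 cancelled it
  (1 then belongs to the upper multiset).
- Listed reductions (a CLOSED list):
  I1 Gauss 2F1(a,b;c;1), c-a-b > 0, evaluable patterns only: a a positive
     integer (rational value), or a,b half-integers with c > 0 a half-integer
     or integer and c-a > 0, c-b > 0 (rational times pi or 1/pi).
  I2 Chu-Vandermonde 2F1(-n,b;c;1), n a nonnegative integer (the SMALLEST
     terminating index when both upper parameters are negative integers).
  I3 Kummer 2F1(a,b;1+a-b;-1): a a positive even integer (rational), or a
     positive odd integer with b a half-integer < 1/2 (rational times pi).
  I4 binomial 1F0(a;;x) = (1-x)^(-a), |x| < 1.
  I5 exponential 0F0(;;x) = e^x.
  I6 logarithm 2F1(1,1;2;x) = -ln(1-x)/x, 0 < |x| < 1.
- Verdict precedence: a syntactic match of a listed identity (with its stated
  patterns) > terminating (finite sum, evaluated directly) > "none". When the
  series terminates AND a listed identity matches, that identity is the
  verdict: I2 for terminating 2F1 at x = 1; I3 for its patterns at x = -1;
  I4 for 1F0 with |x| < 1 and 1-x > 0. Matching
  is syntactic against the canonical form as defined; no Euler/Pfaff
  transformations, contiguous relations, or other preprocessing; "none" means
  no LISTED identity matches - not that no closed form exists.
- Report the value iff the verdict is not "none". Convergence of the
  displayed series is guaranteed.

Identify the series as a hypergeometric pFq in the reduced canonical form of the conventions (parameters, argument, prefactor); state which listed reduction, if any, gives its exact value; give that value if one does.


The tell: with t_0 = -9/10, (1)_k (C = -9/10, x = -6/7) is k! itself.
Ratio: r(k) = (-6/7) * (k+4/3) (k+4) / [(k+2) (k+1)] - rational; roots negated = parameters, x = (-6/7), C = -9/10.

At argument -6/7: a 2F1 with upper {4/3, 4}, lower {2}, scaled by C = -9/10. Verdict: no listed reduction: x = -6/7 and upper {4/3, 4} fail every I1-I6 pattern.


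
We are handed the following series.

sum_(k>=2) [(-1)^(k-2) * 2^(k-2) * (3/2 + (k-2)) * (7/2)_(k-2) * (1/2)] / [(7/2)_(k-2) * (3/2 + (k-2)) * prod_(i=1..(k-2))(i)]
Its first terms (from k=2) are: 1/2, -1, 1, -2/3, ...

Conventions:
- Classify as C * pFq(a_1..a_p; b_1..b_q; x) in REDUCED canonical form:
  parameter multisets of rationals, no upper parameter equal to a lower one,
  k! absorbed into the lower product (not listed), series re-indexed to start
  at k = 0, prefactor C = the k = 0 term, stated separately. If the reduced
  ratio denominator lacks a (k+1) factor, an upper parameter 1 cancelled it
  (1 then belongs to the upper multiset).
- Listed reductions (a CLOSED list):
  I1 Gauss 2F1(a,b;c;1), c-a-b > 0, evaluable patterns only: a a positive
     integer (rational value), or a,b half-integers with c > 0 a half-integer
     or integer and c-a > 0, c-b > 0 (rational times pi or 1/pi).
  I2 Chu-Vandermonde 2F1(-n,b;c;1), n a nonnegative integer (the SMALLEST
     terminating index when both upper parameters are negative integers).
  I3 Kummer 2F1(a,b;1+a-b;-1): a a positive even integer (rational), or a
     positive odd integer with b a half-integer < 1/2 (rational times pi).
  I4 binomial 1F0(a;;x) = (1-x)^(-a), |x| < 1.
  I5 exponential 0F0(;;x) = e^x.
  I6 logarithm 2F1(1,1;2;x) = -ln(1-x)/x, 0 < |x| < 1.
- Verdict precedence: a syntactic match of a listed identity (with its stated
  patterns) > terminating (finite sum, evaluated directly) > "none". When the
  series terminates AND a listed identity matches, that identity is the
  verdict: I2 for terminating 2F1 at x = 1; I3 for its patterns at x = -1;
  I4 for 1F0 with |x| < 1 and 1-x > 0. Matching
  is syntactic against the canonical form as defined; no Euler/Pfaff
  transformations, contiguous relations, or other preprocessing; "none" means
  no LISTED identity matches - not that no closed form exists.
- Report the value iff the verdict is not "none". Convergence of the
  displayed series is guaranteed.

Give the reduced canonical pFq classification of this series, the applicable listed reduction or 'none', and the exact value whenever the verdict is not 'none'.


At argument -2: a 0F0 with upper {-}, lower {-}, scaled by C = 1/2. Verdict: the exponential series (I5) matches (the 0F0 exponential series at x = -2). Its exact value is (1/2) * e^(-2).

Structural cue: t_0 being 1/2, the parameter 7/2 appears in both the upper and lower lists and cancels (alongside the other common factor).
Term ratio: r(k) = (-2) * 1 / [(k+1)] - poly over poly, x = (-2) from leading terms; C = 1/2 at k = 0.


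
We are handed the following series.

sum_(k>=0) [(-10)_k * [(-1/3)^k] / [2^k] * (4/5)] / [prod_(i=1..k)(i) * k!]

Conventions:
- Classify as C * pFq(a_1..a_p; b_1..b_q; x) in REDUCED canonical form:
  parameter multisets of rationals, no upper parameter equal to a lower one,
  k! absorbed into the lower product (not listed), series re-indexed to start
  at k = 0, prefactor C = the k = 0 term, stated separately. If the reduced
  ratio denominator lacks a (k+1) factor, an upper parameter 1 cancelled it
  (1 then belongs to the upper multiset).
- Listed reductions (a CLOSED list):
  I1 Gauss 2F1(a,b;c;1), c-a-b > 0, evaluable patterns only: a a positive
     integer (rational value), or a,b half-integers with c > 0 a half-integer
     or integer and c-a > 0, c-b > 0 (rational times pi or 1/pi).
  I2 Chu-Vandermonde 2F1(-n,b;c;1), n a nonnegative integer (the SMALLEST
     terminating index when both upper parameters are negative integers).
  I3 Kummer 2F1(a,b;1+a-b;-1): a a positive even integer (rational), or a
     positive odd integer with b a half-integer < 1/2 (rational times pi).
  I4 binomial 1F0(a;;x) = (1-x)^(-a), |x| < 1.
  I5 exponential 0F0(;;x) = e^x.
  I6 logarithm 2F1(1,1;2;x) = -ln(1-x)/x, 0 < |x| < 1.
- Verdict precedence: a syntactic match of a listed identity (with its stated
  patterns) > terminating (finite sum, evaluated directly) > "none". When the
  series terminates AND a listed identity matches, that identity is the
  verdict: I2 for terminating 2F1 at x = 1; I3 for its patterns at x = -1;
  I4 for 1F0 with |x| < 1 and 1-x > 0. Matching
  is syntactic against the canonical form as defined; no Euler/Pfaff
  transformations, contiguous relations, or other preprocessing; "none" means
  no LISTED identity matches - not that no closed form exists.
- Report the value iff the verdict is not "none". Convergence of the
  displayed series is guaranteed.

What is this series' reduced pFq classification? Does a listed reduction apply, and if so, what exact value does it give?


Reduced: x = -1/6, 1F1, upper = {-10}, lower = {1}, C = 4/5. Verdict: terminating - the sum ends at index 10 because -10 is a negative integer; exact evaluation follows. Value: 744115082880481/274274574336000.

Key observation: from the first term 4/5: the denominator's factorial ratio (C = 4/5, x = -1/6) is a lower Pochhammer.
Adjacent-term ratio: r(k) = (-1/6) * (k-10) / [(k+1) (k+1)] - rational in k, leading ratio (-1/6); with t_0 = 4/5, classification follows.


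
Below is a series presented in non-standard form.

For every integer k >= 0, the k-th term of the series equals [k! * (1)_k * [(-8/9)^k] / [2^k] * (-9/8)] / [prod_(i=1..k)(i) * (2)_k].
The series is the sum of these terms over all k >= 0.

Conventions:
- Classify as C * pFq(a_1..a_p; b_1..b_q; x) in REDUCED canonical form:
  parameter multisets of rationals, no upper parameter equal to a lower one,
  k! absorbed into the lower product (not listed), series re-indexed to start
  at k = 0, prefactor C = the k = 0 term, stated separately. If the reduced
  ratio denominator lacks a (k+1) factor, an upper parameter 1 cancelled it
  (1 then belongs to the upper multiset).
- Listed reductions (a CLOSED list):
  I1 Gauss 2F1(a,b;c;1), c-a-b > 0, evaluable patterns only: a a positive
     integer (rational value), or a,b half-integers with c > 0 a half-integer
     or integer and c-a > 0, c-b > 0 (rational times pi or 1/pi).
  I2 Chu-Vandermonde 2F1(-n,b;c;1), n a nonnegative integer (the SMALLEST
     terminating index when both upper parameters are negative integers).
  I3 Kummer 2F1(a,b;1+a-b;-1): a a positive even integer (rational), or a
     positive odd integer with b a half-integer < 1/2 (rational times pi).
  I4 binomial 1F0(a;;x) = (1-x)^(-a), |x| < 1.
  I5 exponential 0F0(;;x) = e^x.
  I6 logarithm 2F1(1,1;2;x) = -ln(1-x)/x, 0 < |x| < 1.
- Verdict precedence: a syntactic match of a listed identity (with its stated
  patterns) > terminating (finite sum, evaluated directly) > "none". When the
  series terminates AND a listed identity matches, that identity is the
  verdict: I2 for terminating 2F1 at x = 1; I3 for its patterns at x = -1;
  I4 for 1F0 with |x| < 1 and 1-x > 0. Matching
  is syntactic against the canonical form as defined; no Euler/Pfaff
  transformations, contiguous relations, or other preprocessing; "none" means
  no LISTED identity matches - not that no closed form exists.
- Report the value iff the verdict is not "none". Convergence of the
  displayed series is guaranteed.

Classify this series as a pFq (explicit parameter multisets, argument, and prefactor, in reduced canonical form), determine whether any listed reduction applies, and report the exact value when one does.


Prefactor -9/8, argument -4/9: 2F1 with upper {1, 1} over lower {2}. Verdict: the I6 logarithm reduction applies (the logarithm: parameters (1,1;2), x = -4/9). Hence: (-81/32) * ln(13/9).

Structural cue: with t_0 = -9/8, the product of the first k integers (C = -9/8) is k!.
Consecutive-term ratio: r(k) = (-4/9) * (k+1) (k+1) / [(k+2) (k+1)] - rational in k, leading ratio (-4/9); with t_0 = -9/8, classification follows.


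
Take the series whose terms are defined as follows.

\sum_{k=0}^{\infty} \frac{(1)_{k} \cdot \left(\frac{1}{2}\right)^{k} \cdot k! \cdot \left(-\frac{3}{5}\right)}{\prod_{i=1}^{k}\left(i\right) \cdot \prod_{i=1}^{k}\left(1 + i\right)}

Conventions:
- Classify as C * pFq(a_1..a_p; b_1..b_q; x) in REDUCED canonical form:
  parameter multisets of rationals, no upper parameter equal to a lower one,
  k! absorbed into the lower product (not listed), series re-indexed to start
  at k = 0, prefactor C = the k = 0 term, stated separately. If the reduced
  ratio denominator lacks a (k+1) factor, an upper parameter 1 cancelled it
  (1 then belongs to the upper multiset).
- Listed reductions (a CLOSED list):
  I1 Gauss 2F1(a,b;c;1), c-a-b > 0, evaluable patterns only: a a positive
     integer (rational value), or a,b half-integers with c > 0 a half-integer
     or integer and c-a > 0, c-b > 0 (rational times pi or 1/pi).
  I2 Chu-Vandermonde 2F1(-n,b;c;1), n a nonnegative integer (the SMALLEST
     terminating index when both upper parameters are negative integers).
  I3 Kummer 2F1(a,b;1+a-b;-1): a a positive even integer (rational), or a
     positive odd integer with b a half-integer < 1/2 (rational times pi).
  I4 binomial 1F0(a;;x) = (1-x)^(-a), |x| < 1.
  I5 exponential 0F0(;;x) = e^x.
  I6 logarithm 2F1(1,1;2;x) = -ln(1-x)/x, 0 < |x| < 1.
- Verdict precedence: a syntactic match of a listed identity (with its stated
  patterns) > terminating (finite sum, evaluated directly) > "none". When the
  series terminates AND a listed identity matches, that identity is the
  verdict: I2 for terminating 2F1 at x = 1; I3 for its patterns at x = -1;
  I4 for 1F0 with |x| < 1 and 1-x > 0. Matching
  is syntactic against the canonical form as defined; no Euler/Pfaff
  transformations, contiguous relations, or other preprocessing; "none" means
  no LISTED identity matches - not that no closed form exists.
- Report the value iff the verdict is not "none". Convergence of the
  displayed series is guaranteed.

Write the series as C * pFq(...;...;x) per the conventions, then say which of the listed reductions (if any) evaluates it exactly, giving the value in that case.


Reduced: x = \frac{1}{2}, 2F1, upper = {1, 1}, lower = {2}, C = -\frac{3}{5}. Verdict: the logarithmic series (I6) matches (the logarithm: parameters (1,1;2), x = \frac{1}{2}). Value: \frac{6}{5} \cdot \ln\left(\frac{1}{2}\right).

First insight: with t_0 = -\frac{3}{5}, the product of the first k integers (C = -3/5, x = 1/2) is k!.
Consecutive-term ratio: r(k) = \frac{1}{2} * (k+1) (k+1) / [(k+2) (k+1)] - poly over poly, x = \frac{1}{2} from leading terms; C = -\frac{3}{5} at k = 0.


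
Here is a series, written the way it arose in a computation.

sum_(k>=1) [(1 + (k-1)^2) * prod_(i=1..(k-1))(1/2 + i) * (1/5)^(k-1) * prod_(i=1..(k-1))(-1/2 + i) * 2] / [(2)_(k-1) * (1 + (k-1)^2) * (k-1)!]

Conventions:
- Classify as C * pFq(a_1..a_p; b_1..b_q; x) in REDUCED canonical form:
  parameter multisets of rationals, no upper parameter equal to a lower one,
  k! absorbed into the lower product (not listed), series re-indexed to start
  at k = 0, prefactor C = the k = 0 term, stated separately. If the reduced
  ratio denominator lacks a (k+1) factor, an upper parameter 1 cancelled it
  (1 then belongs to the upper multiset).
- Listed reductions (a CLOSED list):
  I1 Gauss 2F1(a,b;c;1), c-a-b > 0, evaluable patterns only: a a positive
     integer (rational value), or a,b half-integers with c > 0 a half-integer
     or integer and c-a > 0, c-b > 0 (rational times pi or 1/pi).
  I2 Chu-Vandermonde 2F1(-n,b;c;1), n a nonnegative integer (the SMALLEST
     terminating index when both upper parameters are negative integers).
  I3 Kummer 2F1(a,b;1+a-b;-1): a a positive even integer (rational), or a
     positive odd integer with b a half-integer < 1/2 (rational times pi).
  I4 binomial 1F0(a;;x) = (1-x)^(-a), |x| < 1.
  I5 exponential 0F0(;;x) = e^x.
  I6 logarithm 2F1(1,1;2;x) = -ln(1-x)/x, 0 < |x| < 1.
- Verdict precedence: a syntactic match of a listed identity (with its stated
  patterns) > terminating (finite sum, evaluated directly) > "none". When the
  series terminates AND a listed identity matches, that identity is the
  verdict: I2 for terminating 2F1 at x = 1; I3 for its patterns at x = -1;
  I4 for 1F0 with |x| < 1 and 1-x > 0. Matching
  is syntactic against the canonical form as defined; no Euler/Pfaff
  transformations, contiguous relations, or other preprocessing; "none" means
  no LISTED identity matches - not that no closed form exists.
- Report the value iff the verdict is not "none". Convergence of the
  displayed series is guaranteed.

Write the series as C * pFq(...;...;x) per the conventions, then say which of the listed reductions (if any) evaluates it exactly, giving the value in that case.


Classification (C = 2): 2F1 with upper {1/2, 3/2}, lower {2}, argument x = 1/5. Verdict: none. A 2F1 with upper {1/2, 3/2} fits none of I1-I6 at x = 1/5; the sum runs forever.

The tell: x = (1/5) and the running product (prefactor 2) telescopes to a rising factorial.
Term ratio: r(k) = (1/5) * (k+1/2) (k+3/2) / [(k+2) (k+1)] ; factor over Q: parameters, x = (1/5), and C = 2.


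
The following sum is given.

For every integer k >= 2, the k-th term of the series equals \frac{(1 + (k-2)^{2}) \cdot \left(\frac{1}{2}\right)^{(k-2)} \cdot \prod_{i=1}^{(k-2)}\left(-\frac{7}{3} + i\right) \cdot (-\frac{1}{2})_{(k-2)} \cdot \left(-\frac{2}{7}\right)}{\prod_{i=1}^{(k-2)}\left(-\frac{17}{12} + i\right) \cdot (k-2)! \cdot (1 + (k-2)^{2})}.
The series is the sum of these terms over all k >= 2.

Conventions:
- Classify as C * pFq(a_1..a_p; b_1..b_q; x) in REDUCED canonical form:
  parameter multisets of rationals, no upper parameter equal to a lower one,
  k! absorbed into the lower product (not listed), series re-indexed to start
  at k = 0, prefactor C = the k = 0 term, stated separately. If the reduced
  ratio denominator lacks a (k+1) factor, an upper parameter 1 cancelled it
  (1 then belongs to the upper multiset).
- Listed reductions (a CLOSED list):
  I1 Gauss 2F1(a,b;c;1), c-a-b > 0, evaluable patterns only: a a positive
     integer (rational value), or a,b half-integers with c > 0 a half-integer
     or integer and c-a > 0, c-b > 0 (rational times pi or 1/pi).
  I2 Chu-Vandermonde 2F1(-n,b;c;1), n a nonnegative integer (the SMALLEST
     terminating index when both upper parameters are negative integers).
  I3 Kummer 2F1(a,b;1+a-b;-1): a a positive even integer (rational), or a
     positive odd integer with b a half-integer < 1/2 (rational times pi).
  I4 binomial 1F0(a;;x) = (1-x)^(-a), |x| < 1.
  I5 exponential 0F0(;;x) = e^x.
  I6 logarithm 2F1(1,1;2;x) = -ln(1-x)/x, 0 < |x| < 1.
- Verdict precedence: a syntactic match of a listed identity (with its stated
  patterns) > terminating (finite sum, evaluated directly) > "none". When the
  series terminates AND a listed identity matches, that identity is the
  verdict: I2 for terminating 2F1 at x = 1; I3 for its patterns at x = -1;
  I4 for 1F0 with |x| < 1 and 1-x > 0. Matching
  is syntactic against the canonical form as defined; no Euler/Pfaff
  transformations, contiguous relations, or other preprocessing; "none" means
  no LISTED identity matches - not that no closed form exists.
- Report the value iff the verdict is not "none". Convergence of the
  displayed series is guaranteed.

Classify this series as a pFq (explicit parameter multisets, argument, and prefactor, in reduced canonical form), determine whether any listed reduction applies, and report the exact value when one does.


Classification (C = -\frac{2}{7}): 2F1 with upper {-\frac{4}{3}, -\frac{1}{2}}, lower {-\frac{5}{12}}, argument x = \frac{1}{2}. Verdict: none. Every listed pattern misses the 2F1 form at \frac{1}{2}, upper {-\frac{4}{3}, -\frac{1}{2}}.

Structural cue: x = \frac{1}{2} and the running product (prefactor -2/7) telescopes to a rising factorial.
Ratio: r(k) = \frac{1}{2} * (k-\frac{4}{3}) (k-\frac{1}{2}) / [(k-\frac{5}{12}) (k+1)] - rational in k, leading ratio \frac{1}{2}; with t_0 = -\frac{2}{7}, classification follows.


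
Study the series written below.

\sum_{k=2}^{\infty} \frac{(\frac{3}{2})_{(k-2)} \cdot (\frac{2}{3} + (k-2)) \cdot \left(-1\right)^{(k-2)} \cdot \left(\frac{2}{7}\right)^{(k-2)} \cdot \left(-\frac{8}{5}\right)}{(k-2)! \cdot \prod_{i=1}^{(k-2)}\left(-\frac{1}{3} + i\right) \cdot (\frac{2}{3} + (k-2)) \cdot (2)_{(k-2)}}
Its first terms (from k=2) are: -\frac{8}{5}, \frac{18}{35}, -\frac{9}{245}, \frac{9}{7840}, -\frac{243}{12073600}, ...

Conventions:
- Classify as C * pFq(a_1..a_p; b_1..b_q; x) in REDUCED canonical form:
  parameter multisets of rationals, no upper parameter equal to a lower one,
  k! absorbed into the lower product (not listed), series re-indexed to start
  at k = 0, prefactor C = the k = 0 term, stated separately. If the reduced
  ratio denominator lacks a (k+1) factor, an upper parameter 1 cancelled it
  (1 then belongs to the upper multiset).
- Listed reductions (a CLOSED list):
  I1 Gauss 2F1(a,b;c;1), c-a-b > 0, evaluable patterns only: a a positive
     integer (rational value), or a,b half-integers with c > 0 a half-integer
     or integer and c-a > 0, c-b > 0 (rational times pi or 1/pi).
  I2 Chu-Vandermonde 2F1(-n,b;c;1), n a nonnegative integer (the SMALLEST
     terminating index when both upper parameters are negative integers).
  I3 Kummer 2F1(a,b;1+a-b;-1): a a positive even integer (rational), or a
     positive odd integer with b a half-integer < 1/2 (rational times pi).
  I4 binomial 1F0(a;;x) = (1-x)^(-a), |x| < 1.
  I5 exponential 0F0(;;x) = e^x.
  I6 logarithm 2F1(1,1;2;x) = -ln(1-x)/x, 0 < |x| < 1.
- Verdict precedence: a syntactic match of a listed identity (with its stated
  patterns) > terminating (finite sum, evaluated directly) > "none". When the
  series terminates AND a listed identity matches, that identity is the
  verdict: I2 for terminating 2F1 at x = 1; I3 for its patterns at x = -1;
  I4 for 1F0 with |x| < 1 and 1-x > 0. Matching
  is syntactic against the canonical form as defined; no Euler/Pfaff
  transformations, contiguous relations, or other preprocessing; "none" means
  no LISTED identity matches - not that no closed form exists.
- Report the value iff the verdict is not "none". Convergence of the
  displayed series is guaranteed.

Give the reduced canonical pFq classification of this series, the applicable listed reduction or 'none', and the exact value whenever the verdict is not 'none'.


Prefactor -\frac{8}{5}, argument -\frac{2}{7}: 1F2 with upper {\frac{3}{2}} over lower {\frac{2}{3}, 2}. Verdict: none here - no I1-I6 shape fits x = -\frac{2}{7} with lower {\frac{2}{3}, 2}.

First insight: t_0 being -\frac{8}{5}, the lower running product (C = -8/5, x = -2/7) is a rising factorial.
Step ratio: r(k) = -\frac{2}{7} * (k+\frac{3}{2}) / [(k+\frac{2}{3}) (k+2) (k+1)] - rational in k. x = -\frac{2}{7}; t_0 = -\frac{8}{5}; negate the roots.


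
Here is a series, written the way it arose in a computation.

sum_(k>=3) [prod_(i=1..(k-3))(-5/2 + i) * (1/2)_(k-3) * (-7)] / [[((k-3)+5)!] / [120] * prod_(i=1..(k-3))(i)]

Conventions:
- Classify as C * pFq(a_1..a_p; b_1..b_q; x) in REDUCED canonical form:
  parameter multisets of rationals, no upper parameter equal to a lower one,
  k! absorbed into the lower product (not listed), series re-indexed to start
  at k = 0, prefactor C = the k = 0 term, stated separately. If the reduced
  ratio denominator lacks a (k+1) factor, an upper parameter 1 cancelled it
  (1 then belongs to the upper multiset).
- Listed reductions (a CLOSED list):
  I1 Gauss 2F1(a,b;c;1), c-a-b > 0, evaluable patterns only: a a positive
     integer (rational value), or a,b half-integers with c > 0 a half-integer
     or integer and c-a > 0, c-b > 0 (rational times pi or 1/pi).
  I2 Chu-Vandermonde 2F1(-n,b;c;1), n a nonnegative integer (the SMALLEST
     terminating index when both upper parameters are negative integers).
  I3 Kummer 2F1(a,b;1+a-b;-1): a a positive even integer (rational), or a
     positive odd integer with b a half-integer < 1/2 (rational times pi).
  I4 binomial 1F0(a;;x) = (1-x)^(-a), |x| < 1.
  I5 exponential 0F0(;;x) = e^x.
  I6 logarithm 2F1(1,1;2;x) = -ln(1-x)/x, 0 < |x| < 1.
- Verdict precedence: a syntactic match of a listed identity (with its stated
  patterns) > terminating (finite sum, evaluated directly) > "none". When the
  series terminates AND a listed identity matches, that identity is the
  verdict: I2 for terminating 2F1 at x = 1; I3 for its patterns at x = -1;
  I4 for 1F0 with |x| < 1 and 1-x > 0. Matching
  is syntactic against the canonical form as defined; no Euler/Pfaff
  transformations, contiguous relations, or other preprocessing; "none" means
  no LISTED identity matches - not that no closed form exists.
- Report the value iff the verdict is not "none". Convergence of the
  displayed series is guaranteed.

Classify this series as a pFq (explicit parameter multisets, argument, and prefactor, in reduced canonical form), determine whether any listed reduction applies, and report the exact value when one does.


At argument 1: a 2F1 with upper {-3/2, 1/2}, lower {6}, scaled by C = -7. Verdict (x = 1): Gauss's theorem I1 (half-integer case) applies (x = 1; upper {-3/2, 1/2} half-integers, c = 6 in the evaluable pattern). Sum: (-524288/27027) / pi.

The tell: with t_0 = -7, the denominator's factorial ratio (C = -7, x = 1) is a lower Pochhammer.
Consecutive-term ratio: r(k) = 1 * (k-3/2) (k+1/2) / [(k+6) (k+1)] - rational in k. x = 1; t_0 = -7; negate the roots.
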